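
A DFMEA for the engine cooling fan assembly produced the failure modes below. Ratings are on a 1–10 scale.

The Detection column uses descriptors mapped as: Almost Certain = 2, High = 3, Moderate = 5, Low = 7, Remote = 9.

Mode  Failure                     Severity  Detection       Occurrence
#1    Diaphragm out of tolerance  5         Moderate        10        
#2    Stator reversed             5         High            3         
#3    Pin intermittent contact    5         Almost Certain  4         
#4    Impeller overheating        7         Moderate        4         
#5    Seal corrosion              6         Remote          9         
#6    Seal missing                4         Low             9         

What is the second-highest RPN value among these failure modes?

252

RPN = Severity × Occurrence × Detection:
  #1: 5 × 10 × 5 = 250
  #2: 5 × 3 × 3 = 45
  #3: 5 × 4 × 2 = 40
  #4: 7 × 4 × 5 = 140
  #5: 6 × 9 × 9 = 486
  #6: 4 × 9 × 7 = 252
Sorted descending: 486, 252, 250, 140, 45, 40.
The second-highest RPN is 252 (#6).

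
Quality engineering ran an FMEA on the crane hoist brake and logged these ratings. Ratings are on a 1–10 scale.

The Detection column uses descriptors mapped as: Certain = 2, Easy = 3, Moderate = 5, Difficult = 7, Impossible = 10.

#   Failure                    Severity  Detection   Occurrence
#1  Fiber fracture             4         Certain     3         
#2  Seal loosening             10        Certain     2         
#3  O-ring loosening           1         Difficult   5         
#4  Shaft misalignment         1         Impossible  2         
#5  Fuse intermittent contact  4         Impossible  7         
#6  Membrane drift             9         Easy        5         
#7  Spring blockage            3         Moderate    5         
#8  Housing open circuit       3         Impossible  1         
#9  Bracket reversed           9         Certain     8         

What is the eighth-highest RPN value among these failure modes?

24

RPN = Severity × Occurrence × Detection:
  #1: 4 × 3 × 2 = 24
  #2: 10 × 2 × 2 = 40
  #3: 1 × 5 × 7 = 35
  #4: 1 × 2 × 10 = 20
  #5: 4 × 7 × 10 = 280
  #6: 9 × 5 × 3 = 135
  #7: 3 × 5 × 5 = 75
  #8: 3 × 1 × 10 = 30
  #9: 9 × 8 × 2 = 144
Sorted descending: 280, 144, 135, 75, 40, 35, 30, 24, 20.
The eighth-highest RPN is 24 (#1).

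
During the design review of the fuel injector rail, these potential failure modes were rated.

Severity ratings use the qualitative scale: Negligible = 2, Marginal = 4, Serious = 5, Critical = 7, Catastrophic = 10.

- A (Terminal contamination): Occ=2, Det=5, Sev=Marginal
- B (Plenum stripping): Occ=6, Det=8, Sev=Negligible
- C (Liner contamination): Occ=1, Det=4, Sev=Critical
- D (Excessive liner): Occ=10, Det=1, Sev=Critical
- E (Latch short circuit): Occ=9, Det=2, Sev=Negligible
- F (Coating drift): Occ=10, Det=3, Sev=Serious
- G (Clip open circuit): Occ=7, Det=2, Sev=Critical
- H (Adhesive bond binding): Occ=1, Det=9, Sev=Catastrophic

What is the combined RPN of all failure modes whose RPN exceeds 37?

544

RPN = Severity × Occurrence × Detection:
  A: 4 × 2 × 5 = 40
  B: 2 × 6 × 8 = 96
  C: 7 × 1 × 4 = 28
  D: 7 × 10 × 1 = 70
  E: 2 × 9 × 2 = 36
  F: 5 × 10 × 3 = 150
  G: 7 × 7 × 2 = 98
  H: 10 × 1 × 9 = 90
RPN > 37: A (40), B (96), D (70), F (150), G (98), H (90).
Sum: 40 + 96 + 70 + 150 + 98 + 90 = 544.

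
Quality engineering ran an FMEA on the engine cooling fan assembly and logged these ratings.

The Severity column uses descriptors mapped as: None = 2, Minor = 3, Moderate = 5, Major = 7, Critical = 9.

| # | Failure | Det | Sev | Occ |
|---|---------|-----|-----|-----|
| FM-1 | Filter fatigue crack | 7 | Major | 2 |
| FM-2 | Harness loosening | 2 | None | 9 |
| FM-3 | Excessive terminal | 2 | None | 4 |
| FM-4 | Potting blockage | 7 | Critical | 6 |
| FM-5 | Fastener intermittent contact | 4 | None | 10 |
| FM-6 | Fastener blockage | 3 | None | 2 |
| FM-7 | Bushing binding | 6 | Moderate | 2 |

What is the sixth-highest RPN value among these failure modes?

RPN = Severity × Occurrence × Detection:
  FM-1: 7 × 2 × 7 = 98
  FM-2: 2 × 9 × 2 = 36
  FM-3: 2 × 4 × 2 = 16
  FM-4: 9 × 6 × 7 = 378
  FM-5: 2 × 10 × 4 = 80
  FM-6: 2 × 2 × 3 = 12
  FM-7: 5 × 2 × 6 = 60
Sorted descending: 378, 98, 80, 60, 36, 16, 12.
The sixth-highest RPN is 16 (FM-3).

16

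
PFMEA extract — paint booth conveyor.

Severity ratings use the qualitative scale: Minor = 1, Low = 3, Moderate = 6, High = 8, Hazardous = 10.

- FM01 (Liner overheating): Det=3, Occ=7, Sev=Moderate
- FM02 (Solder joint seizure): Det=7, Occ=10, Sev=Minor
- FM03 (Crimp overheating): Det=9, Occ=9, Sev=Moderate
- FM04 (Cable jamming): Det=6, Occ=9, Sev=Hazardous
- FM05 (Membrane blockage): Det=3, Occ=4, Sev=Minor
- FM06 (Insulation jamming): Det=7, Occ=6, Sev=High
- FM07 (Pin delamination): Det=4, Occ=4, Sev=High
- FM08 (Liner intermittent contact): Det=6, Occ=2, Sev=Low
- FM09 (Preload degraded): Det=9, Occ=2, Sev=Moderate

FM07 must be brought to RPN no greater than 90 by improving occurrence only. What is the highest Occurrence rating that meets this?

FM07: S=8, O=4, D=4 → current RPN = 128.
Fixed product = 32. Need 32 × O ≤ 90, so O ≤ 90/32 = 2.81.
Maximum integer Occurrence rating = 2 (gives RPN 64; O=3 would give 96 > 90).

2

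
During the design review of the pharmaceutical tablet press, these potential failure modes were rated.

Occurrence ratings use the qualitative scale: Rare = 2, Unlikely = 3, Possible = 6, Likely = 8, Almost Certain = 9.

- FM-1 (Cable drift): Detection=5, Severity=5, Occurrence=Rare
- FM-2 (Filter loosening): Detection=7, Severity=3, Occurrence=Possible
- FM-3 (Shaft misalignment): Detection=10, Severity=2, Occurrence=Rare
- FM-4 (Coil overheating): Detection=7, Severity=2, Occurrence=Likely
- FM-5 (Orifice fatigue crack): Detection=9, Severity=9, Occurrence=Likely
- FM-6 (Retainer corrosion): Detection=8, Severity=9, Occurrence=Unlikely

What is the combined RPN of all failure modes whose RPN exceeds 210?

864

RPN = Severity × Occurrence × Detection:
  FM-1: 5 × 2 × 5 = 50
  FM-2: 3 × 6 × 7 = 126
  FM-3: 2 × 2 × 10 = 40
  FM-4: 2 × 8 × 7 = 112
  FM-5: 9 × 8 × 9 = 648
  FM-6: 9 × 3 × 8 = 216
RPN > 210: FM-5 (648), FM-6 (216).
Sum: 648 + 216 = 864.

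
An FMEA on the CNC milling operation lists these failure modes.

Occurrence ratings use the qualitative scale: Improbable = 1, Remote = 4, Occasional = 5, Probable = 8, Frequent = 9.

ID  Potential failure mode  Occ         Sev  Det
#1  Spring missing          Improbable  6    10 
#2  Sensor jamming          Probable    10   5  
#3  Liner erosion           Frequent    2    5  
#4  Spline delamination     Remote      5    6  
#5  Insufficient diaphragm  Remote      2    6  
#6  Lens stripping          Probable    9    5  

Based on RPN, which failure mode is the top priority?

#2

RPN = Severity × Occurrence × Detection:
  #1: 6 × 1 × 10 = 60
  #2: 10 × 8 × 5 = 400
  #3: 2 × 9 × 5 = 90
  #4: 5 × 4 × 6 = 120
  #5: 2 × 4 × 6 = 48
  #6: 9 × 8 × 5 = 360
Highest RPN is 400 → #2.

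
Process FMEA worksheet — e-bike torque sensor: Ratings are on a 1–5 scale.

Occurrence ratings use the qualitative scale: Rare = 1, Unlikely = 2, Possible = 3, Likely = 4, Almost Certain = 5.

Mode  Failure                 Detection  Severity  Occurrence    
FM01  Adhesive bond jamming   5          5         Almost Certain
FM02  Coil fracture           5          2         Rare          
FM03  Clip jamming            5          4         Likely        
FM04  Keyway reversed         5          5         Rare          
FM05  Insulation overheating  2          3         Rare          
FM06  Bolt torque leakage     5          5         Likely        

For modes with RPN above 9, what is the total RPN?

RPN = Severity × Occurrence × Detection:
  FM01: 5 × 5 × 5 = 125
  FM02: 2 × 1 × 5 = 10
  FM03: 4 × 4 × 5 = 80
  FM04: 5 × 1 × 5 = 25
  FM05: 3 × 1 × 2 = 6
  FM06: 5 × 4 × 5 = 100
RPN > 9: FM01 (125), FM02 (10), FM03 (80), FM04 (25), FM06 (100).
Sum: 125 + 10 + 80 + 25 + 100 = 340.

340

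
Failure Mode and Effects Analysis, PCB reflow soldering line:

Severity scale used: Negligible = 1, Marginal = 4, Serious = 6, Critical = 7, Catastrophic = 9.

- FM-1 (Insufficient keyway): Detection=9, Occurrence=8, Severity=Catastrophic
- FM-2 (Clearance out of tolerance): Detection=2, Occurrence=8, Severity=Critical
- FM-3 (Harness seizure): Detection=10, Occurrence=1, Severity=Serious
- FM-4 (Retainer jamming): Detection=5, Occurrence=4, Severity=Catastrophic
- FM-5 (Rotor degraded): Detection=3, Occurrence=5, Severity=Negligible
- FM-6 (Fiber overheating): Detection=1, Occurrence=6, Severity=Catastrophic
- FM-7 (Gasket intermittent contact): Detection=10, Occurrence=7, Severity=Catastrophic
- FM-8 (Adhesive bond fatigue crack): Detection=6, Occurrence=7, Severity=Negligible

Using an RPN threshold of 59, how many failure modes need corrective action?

RPN = Severity × Occurrence × Detection:
  FM-1: 9 × 8 × 9 = 648
  FM-2: 7 × 8 × 2 = 112
  FM-3: 6 × 1 × 10 = 60
  FM-4: 9 × 4 × 5 = 180
  FM-5: 1 × 5 × 3 = 15
  FM-6: 9 × 6 × 1 = 54
  FM-7: 9 × 7 × 10 = 630
  FM-8: 1 × 7 × 6 = 42
Modes with RPN ≥ 59: FM-1 (648), FM-2 (112), FM-3 (60), FM-4 (180), FM-7 (630) → 5.

5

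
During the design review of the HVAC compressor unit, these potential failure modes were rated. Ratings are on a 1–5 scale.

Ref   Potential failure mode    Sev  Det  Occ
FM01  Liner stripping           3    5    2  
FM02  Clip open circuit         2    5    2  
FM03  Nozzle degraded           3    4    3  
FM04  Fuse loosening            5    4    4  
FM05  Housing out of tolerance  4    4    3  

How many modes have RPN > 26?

RPN = Severity × Occurrence × Detection:
  FM01: 3 × 2 × 5 = 30
  FM02: 2 × 2 × 5 = 20
  FM03: 3 × 3 × 4 = 36
  FM04: 5 × 4 × 4 = 80
  FM05: 4 × 3 × 4 = 48
Modes with RPN > 26: FM01 (30), FM03 (36), FM04 (80), FM05 (48) → 4.

4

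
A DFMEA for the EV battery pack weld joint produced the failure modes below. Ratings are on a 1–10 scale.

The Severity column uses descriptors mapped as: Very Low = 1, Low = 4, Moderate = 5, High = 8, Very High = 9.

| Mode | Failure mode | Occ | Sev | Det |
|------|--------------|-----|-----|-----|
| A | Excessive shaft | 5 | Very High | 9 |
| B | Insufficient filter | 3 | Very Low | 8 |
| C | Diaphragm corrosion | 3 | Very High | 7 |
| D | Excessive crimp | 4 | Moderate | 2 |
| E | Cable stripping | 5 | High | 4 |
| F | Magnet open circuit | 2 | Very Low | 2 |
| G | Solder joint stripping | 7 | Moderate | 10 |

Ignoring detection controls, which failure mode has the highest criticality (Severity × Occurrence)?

A

Criticality = Severity × Occurrence:
  A: 9 × 5 = 45
  B: 1 × 3 = 3
  C: 9 × 3 = 27
  D: 5 × 4 = 20
  E: 8 × 5 = 40
  F: 1 × 2 = 2
  G: 5 × 7 = 35
Highest criticality is 45 → A.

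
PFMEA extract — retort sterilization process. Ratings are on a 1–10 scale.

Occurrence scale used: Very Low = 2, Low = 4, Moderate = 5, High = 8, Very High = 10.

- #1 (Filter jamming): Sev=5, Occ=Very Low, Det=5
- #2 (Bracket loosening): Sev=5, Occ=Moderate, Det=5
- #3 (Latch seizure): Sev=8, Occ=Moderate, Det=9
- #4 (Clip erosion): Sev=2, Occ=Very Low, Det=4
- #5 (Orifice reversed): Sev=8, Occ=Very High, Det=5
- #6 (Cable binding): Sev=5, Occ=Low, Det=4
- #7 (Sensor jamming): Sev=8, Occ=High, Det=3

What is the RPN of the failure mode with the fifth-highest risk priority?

80

RPN = Severity × Occurrence × Detection:
  #1: 5 × 2 × 5 = 50
  #2: 5 × 5 × 5 = 125
  #3: 8 × 5 × 9 = 360
  #4: 2 × 2 × 4 = 16
  #5: 8 × 10 × 5 = 400
  #6: 5 × 4 × 4 = 80
  #7: 8 × 8 × 3 = 192
Sorted descending: 400, 360, 192, 125, 80, 50, 16.
The fifth-highest RPN is 80 (#6).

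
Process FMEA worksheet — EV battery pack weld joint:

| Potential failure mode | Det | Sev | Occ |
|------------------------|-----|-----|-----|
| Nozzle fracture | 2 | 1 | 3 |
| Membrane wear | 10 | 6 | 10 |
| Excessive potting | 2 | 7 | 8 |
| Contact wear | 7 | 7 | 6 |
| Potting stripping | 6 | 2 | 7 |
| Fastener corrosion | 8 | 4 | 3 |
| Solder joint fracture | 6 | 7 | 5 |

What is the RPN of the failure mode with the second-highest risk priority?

294

RPN = Severity × Occurrence × Detection:
  Nozzle fracture: 1 × 3 × 2 = 6
  Membrane wear: 6 × 10 × 10 = 600
  Excessive potting: 7 × 8 × 2 = 112
  Contact wear: 7 × 6 × 7 = 294
  Potting stripping: 2 × 7 × 6 = 84
  Fastener corrosion: 4 × 3 × 8 = 96
  Solder joint fracture: 7 × 5 × 6 = 210
Sorted descending: 600, 294, 210, 112, 96, 84, 6.
The second-highest RPN is 294 (Contact wear).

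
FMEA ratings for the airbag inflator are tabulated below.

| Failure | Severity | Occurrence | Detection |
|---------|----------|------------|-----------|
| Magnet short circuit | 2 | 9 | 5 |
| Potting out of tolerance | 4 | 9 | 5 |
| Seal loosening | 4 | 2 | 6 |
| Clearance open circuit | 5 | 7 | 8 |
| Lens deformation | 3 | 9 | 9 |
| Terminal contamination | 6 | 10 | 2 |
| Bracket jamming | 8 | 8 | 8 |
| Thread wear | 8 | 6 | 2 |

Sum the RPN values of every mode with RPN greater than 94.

1431

RPN = Severity × Occurrence × Detection:
  Magnet short circuit: 2 × 9 × 5 = 90
  Potting out of tolerance: 4 × 9 × 5 = 180
  Seal loosening: 4 × 2 × 6 = 48
  Clearance open circuit: 5 × 7 × 8 = 280
  Lens deformation: 3 × 9 × 9 = 243
  Terminal contamination: 6 × 10 × 2 = 120
  Bracket jamming: 8 × 8 × 8 = 512
  Thread wear: 8 × 6 × 2 = 96
RPN > 94: Potting out of tolerance (180), Clearance open circuit (280), Lens deformation (243), Terminal contamination (120), Bracket jamming (512), Thread wear (96).
Sum: 180 + 280 + 243 + 120 + 512 + 96 = 1431.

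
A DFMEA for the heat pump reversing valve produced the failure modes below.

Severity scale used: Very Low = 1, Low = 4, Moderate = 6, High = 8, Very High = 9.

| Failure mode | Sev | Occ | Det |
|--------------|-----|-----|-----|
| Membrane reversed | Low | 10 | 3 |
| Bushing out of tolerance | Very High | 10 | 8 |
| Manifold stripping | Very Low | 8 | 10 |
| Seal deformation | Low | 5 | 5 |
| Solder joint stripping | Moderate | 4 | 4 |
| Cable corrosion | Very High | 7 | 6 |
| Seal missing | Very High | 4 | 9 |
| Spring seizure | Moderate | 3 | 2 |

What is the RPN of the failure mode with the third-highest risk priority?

324

RPN = Severity × Occurrence × Detection:
  Membrane reversed: 4 × 10 × 3 = 120
  Bushing out of tolerance: 9 × 10 × 8 = 720
  Manifold stripping: 1 × 8 × 10 = 80
  Seal deformation: 4 × 5 × 5 = 100
  Solder joint stripping: 6 × 4 × 4 = 96
  Cable corrosion: 9 × 7 × 6 = 378
  Seal missing: 9 × 4 × 9 = 324
  Spring seizure: 6 × 3 × 2 = 36
Sorted descending: 720, 378, 324, 120, 100, 96, 80, 36.
The third-highest RPN is 324 (Seal missing).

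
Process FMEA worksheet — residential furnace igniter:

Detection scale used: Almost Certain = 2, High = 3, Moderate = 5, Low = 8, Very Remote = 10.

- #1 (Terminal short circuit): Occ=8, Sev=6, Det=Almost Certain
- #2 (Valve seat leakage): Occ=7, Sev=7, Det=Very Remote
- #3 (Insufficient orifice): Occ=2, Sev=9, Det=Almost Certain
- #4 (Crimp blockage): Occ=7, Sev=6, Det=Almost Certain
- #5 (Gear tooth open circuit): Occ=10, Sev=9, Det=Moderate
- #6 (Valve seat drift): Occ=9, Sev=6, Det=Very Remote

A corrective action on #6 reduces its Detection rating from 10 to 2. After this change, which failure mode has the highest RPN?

RPN = Severity × Occurrence × Detection:
  #1: 6 × 8 × 2 = 96
  #2: 7 × 7 × 10 = 490
  #3: 9 × 2 × 2 = 36
  #4: 6 × 7 × 2 = 84
  #5: 9 × 10 × 5 = 450
  #6: 6 × 9 × 10 = 540
After action: #6 → 6 × 9 × 2 = 108.
Revised RPNs: #2=490, #5=450, #6=108, #1=96, #4=84, #3=36.
Highest is now #2 (490).

#2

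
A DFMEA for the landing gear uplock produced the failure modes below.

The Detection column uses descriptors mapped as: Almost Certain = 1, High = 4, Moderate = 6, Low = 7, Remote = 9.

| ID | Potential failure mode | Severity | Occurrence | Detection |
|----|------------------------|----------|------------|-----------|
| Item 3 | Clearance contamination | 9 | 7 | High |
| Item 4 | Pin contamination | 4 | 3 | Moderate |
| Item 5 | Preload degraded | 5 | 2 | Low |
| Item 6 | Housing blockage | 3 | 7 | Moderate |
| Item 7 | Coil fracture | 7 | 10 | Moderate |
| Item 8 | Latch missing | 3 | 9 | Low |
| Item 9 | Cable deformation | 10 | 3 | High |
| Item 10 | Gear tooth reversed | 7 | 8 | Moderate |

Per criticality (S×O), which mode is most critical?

Criticality = Severity × Occurrence:
  Item 3: 9 × 7 = 63
  Item 4: 4 × 3 = 12
  Item 5: 5 × 2 = 10
  Item 6: 3 × 7 = 21
  Item 7: 7 × 10 = 70
  Item 8: 3 × 9 = 27
  Item 9: 10 × 3 = 30
  Item 10: 7 × 8 = 56
Highest criticality is 70 → Item 7.

Item 7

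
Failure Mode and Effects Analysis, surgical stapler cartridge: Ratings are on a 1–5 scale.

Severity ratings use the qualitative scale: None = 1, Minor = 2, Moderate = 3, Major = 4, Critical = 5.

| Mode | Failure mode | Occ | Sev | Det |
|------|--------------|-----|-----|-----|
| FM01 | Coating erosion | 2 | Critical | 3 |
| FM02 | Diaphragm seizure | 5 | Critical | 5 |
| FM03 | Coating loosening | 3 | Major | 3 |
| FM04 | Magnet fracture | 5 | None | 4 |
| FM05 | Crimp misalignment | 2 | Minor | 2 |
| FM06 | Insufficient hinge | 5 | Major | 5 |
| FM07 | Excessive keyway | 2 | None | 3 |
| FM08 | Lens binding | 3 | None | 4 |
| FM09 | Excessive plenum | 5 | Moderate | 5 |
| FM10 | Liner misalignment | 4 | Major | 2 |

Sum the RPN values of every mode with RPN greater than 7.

438

RPN = Severity × Occurrence × Detection:
  FM01: 5 × 2 × 3 = 30
  FM02: 5 × 5 × 5 = 125
  FM03: 4 × 3 × 3 = 36
  FM04: 1 × 5 × 4 = 20
  FM05: 2 × 2 × 2 = 8
  FM06: 4 × 5 × 5 = 100
  FM07: 1 × 2 × 3 = 6
  FM08: 1 × 3 × 4 = 12
  FM09: 3 × 5 × 5 = 75
  FM10: 4 × 4 × 2 = 32
RPN > 7: FM01 (30), FM02 (125), FM03 (36), FM04 (20), FM05 (8), FM06 (100), FM08 (12), FM09 (75), FM10 (32).
Sum: 30 + 125 + 36 + 20 + 8 + 100 + 12 + 75 + 32 = 438.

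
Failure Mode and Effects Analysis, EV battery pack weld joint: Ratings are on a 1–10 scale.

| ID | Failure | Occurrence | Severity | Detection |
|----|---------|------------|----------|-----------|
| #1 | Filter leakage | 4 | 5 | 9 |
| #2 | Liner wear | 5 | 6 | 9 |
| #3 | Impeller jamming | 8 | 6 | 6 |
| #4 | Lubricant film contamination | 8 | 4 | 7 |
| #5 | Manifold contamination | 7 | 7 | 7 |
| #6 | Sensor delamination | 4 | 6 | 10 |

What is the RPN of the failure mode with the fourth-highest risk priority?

240

RPN = Severity × Occurrence × Detection:
  #1: 5 × 4 × 9 = 180
  #2: 6 × 5 × 9 = 270
  #3: 6 × 8 × 6 = 288
  #4: 4 × 8 × 7 = 224
  #5: 7 × 7 × 7 = 343
  #6: 6 × 4 × 10 = 240
Sorted descending: 343, 288, 270, 240, 224, 180.
The fourth-highest RPN is 240 (#6).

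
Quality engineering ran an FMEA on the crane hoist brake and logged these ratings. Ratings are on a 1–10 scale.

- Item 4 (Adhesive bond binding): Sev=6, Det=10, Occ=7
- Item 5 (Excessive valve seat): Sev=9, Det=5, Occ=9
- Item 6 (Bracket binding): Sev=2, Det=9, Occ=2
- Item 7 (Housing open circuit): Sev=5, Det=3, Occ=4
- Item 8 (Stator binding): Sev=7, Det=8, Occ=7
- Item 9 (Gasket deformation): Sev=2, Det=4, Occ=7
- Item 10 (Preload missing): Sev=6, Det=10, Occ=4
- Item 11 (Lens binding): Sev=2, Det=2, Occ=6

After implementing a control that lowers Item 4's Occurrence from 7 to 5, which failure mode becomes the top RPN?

Item 5

RPN = Severity × Occurrence × Detection:
  Item 4: 6 × 7 × 10 = 420
  Item 5: 9 × 9 × 5 = 405
  Item 6: 2 × 2 × 9 = 36
  Item 7: 5 × 4 × 3 = 60
  Item 8: 7 × 7 × 8 = 392
  Item 9: 2 × 7 × 4 = 56
  Item 10: 6 × 4 × 10 = 240
  Item 11: 2 × 6 × 2 = 24
After action: Item 4 → 6 × 5 × 10 = 300.
Revised RPNs: Item 5=405, Item 8=392, Item 4=300, Item 10=240, Item 7=60, Item 9=56, Item 6=36, Item 11=24.
Highest is now Item 5 (405).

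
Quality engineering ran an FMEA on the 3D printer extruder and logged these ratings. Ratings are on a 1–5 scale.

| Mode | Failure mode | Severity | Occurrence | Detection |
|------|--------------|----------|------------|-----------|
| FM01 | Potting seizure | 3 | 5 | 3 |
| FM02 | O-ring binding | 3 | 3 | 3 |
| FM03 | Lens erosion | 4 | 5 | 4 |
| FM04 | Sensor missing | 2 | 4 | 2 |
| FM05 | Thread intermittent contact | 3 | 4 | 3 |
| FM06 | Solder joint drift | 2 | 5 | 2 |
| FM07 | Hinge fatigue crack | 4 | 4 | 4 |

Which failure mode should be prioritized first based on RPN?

RPN = Severity × Occurrence × Detection:
  FM01: 3 × 5 × 3 = 45
  FM02: 3 × 3 × 3 = 27
  FM03: 4 × 5 × 4 = 80
  FM04: 2 × 4 × 2 = 16
  FM05: 3 × 4 × 3 = 36
  FM06: 2 × 5 × 2 = 20
  FM07: 4 × 4 × 4 = 64
Highest RPN is 80 → FM03.

FM03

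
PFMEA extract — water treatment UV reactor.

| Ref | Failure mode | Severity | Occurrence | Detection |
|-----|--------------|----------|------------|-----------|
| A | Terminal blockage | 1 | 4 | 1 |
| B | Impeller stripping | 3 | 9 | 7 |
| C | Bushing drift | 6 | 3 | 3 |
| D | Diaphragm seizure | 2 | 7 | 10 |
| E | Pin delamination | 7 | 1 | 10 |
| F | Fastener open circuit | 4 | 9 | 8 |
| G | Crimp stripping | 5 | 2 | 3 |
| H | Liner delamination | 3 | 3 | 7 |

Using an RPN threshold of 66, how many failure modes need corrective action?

4

RPN = Severity × Occurrence × Detection:
  A: 1 × 4 × 1 = 4
  B: 3 × 9 × 7 = 189
  C: 6 × 3 × 3 = 54
  D: 2 × 7 × 10 = 140
  E: 7 × 1 × 10 = 70
  F: 4 × 9 × 8 = 288
  G: 5 × 2 × 3 = 30
  H: 3 × 3 × 7 = 63
Modes with RPN ≥ 66: B (189), D (140), E (70), F (288) → 4.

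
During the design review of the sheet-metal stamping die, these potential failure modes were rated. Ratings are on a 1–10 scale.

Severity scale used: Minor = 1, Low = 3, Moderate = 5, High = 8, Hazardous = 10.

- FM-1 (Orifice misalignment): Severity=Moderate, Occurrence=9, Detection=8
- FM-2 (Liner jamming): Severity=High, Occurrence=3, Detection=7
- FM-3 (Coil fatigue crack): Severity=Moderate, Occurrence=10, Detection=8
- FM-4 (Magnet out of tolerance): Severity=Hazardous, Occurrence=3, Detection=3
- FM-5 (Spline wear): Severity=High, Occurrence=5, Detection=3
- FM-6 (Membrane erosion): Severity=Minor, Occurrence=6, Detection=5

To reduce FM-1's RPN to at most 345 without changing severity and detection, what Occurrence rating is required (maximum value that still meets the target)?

FM-1: S=5, O=9, D=8 → current RPN = 360.
Fixed product = 40. Need 40 × O ≤ 345, so O ≤ 345/40 = 8.62.
Maximum integer Occurrence rating = 8 (gives RPN 320; O=9 would give 360 > 345).

8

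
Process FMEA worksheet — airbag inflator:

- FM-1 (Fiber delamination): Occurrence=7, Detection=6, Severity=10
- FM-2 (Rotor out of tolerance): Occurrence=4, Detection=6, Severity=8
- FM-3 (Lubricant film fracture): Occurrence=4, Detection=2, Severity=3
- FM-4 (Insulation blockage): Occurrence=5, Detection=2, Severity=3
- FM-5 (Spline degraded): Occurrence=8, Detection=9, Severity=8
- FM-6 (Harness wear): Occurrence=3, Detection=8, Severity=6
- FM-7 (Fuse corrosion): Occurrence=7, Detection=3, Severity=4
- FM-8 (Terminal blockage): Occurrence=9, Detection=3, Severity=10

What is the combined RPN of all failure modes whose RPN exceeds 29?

1716

RPN = Severity × Occurrence × Detection:
  FM-1: 10 × 7 × 6 = 420
  FM-2: 8 × 4 × 6 = 192
  FM-3: 3 × 4 × 2 = 24
  FM-4: 3 × 5 × 2 = 30
  FM-5: 8 × 8 × 9 = 576
  FM-6: 6 × 3 × 8 = 144
  FM-7: 4 × 7 × 3 = 84
  FM-8: 10 × 9 × 3 = 270
RPN > 29: FM-1 (420), FM-2 (192), FM-4 (30), FM-5 (576), FM-6 (144), FM-7 (84), FM-8 (270).
Sum: 420 + 192 + 30 + 576 + 144 + 84 + 270 = 1716.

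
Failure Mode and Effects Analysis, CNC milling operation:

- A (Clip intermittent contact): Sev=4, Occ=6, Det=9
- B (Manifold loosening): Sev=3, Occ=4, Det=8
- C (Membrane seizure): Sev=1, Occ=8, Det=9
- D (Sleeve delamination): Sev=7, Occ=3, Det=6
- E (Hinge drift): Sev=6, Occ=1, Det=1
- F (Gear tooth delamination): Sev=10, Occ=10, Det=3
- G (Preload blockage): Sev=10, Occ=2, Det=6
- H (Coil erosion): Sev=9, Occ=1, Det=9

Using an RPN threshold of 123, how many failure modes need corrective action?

3

RPN = Severity × Occurrence × Detection:
  A: 4 × 6 × 9 = 216
  B: 3 × 4 × 8 = 96
  C: 1 × 8 × 9 = 72
  D: 7 × 3 × 6 = 126
  E: 6 × 1 × 1 = 6
  F: 10 × 10 × 3 = 300
  G: 10 × 2 × 6 = 120
  H: 9 × 1 × 9 = 81
Modes with RPN ≥ 123: A (216), D (126), F (300) → 3.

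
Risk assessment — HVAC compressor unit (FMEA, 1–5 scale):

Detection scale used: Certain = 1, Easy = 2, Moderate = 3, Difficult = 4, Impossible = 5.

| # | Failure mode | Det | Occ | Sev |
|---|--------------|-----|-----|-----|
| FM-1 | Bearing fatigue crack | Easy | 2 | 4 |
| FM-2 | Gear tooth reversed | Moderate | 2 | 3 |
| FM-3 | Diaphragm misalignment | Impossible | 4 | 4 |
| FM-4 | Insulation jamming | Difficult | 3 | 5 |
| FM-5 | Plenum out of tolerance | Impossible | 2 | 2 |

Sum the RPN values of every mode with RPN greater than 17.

178

RPN = Severity × Occurrence × Detection:
  FM-1: 4 × 2 × 2 = 16
  FM-2: 3 × 2 × 3 = 18
  FM-3: 4 × 4 × 5 = 80
  FM-4: 5 × 3 × 4 = 60
  FM-5: 2 × 2 × 5 = 20
RPN > 17: FM-2 (18), FM-3 (80), FM-4 (60), FM-5 (20).
Sum: 18 + 80 + 60 + 20 = 178.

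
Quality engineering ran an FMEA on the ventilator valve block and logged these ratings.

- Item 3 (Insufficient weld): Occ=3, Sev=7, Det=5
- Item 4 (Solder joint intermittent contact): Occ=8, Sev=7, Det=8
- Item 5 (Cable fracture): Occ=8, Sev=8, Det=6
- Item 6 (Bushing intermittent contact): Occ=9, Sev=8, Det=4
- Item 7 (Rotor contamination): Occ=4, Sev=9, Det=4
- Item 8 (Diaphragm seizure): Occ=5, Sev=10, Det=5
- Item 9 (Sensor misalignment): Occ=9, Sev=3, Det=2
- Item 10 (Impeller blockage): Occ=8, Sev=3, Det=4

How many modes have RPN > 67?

7

RPN = Severity × Occurrence × Detection:
  Item 3: 7 × 3 × 5 = 105
  Item 4: 7 × 8 × 8 = 448
  Item 5: 8 × 8 × 6 = 384
  Item 6: 8 × 9 × 4 = 288
  Item 7: 9 × 4 × 4 = 144
  Item 8: 10 × 5 × 5 = 250
  Item 9: 3 × 9 × 2 = 54
  Item 10: 3 × 8 × 4 = 96
Modes with RPN > 67: Item 3 (105), Item 4 (448), Item 5 (384), Item 6 (288), Item 7 (144), Item 8 (250), Item 10 (96) → 7.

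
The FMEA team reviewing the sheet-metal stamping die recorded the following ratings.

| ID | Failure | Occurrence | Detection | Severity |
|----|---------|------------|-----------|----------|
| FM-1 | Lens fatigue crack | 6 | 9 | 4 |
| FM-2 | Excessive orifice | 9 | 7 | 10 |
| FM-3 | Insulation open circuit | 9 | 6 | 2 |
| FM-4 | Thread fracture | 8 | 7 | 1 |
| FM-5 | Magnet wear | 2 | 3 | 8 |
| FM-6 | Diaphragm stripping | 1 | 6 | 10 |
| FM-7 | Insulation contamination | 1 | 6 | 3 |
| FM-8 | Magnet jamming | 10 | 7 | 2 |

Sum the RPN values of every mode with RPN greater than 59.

RPN = Severity × Occurrence × Detection:
  FM-1: 4 × 6 × 9 = 216
  FM-2: 10 × 9 × 7 = 630
  FM-3: 2 × 9 × 6 = 108
  FM-4: 1 × 8 × 7 = 56
  FM-5: 8 × 2 × 3 = 48
  FM-6: 10 × 1 × 6 = 60
  FM-7: 3 × 1 × 6 = 18
  FM-8: 2 × 10 × 7 = 140
RPN > 59: FM-1 (216), FM-2 (630), FM-3 (108), FM-6 (60), FM-8 (140).
Sum: 216 + 630 + 108 + 60 + 140 = 1154.

1154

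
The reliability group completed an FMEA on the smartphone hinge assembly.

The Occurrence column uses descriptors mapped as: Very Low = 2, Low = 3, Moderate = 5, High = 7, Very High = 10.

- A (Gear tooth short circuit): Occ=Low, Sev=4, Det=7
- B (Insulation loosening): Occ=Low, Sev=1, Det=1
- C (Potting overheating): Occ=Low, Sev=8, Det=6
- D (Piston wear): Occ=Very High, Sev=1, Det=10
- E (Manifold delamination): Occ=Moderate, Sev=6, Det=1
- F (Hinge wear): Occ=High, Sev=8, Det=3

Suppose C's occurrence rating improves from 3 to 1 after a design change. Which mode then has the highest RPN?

F

RPN = Severity × Occurrence × Detection:
  A: 4 × 3 × 7 = 84
  B: 1 × 3 × 1 = 3
  C: 8 × 3 × 6 = 144
  D: 1 × 10 × 10 = 100
  E: 6 × 5 × 1 = 30
  F: 8 × 7 × 3 = 168
After action: C → 8 × 1 × 6 = 48.
Revised RPNs: F=168, D=100, A=84, C=48, E=30, B=3.
Highest is now F (168).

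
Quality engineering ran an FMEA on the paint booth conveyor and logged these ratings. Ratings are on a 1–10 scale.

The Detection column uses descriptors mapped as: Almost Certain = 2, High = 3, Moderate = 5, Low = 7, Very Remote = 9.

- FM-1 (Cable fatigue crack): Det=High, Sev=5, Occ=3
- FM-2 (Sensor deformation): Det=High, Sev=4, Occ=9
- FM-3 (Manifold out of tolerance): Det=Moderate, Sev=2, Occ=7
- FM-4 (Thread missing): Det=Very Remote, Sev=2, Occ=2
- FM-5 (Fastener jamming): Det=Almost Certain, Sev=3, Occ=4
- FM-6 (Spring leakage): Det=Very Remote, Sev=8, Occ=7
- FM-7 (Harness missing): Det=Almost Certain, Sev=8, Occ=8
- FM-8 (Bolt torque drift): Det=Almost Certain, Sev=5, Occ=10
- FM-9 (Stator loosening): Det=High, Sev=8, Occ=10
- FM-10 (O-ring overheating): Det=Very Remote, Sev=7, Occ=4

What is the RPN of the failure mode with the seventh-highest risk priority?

70

RPN = Severity × Occurrence × Detection:
  FM-1: 5 × 3 × 3 = 45
  FM-2: 4 × 9 × 3 = 108
  FM-3: 2 × 7 × 5 = 70
  FM-4: 2 × 2 × 9 = 36
  FM-5: 3 × 4 × 2 = 24
  FM-6: 8 × 7 × 9 = 504
  FM-7: 8 × 8 × 2 = 128
  FM-8: 5 × 10 × 2 = 100
  FM-9: 8 × 10 × 3 = 240
  FM-10: 7 × 4 × 9 = 252
Sorted descending: 504, 252, 240, 128, 108, 100, 70, 45, 36, 24.
The seventh-highest RPN is 70 (FM-3).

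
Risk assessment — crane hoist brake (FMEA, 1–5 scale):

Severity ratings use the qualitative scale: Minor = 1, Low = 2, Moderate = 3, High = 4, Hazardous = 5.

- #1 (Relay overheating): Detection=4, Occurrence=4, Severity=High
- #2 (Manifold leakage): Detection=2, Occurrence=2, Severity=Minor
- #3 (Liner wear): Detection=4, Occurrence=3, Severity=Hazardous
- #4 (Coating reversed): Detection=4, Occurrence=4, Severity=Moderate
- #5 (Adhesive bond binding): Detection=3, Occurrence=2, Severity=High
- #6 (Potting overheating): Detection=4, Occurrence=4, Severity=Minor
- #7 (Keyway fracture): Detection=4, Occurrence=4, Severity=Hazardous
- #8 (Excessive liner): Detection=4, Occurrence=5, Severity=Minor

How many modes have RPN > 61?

RPN = Severity × Occurrence × Detection:
  #1: 4 × 4 × 4 = 64
  #2: 1 × 2 × 2 = 4
  #3: 5 × 3 × 4 = 60
  #4: 3 × 4 × 4 = 48
  #5: 4 × 2 × 3 = 24
  #6: 1 × 4 × 4 = 16
  #7: 5 × 4 × 4 = 80
  #8: 1 × 5 × 4 = 20
Modes with RPN > 61: #1 (64), #7 (80) → 2.

2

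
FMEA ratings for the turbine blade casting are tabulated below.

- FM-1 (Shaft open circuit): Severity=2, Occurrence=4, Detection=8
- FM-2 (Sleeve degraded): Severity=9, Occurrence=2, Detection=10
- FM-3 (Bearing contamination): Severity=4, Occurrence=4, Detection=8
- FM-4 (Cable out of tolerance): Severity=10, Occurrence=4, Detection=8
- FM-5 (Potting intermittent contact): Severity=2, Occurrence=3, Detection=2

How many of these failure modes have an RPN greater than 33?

RPN = Severity × Occurrence × Detection:
  FM-1: 2 × 4 × 8 = 64
  FM-2: 9 × 2 × 10 = 180
  FM-3: 4 × 4 × 8 = 128
  FM-4: 10 × 4 × 8 = 320
  FM-5: 2 × 3 × 2 = 12
Modes with RPN > 33: FM-1 (64), FM-2 (180), FM-3 (128), FM-4 (320) → 4.

4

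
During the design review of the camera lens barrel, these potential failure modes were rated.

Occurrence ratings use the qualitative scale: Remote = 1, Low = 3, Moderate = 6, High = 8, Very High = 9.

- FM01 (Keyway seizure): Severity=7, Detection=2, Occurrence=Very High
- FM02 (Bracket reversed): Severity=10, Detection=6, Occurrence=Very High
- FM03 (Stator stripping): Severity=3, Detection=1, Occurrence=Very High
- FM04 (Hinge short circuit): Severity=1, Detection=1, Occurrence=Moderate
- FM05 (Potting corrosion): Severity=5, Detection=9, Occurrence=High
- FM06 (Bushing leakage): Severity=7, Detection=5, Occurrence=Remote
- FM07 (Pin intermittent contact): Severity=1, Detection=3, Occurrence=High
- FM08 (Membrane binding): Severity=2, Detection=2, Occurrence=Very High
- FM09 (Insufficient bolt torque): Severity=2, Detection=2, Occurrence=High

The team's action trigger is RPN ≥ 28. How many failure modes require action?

RPN = Severity × Occurrence × Detection:
  FM01: 7 × 9 × 2 = 126
  FM02: 10 × 9 × 6 = 540
  FM03: 3 × 9 × 1 = 27
  FM04: 1 × 6 × 1 = 6
  FM05: 5 × 8 × 9 = 360
  FM06: 7 × 1 × 5 = 35
  FM07: 1 × 8 × 3 = 24
  FM08: 2 × 9 × 2 = 36
  FM09: 2 × 8 × 2 = 32
Modes with RPN ≥ 28: FM01 (126), FM02 (540), FM05 (360), FM06 (35), FM08 (36), FM09 (32) → 6.

6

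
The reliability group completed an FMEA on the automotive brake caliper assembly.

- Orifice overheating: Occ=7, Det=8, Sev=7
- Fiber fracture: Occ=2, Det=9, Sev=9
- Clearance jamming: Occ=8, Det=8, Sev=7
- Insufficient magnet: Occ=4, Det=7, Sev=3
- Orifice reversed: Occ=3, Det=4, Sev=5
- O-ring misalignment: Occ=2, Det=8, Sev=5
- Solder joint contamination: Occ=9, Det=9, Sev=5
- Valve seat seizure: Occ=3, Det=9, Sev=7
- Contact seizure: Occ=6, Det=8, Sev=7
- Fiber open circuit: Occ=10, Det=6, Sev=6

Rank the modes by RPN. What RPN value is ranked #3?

RPN = Severity × Occurrence × Detection:
  Orifice overheating: 7 × 7 × 8 = 392
  Fiber fracture: 9 × 2 × 9 = 162
  Clearance jamming: 7 × 8 × 8 = 448
  Insufficient magnet: 3 × 4 × 7 = 84
  Orifice reversed: 5 × 3 × 4 = 60
  O-ring misalignment: 5 × 2 × 8 = 80
  Solder joint contamination: 5 × 9 × 9 = 405
  Valve seat seizure: 7 × 3 × 9 = 189
  Contact seizure: 7 × 6 × 8 = 336
  Fiber open circuit: 6 × 10 × 6 = 360
Sorted descending: 448, 405, 392, 360, 336, 189, 162, 84, 80, 60.
The third-highest RPN is 392 (Orifice overheating).

392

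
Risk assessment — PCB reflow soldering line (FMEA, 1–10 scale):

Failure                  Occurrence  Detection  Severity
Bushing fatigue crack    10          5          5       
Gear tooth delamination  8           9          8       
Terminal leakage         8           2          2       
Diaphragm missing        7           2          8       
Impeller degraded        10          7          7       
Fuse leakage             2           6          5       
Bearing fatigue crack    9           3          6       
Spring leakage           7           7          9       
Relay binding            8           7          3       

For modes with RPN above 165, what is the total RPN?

RPN = Severity × Occurrence × Detection:
  Bushing fatigue crack: 5 × 10 × 5 = 250
  Gear tooth delamination: 8 × 8 × 9 = 576
  Terminal leakage: 2 × 8 × 2 = 32
  Diaphragm missing: 8 × 7 × 2 = 112
  Impeller degraded: 7 × 10 × 7 = 490
  Fuse leakage: 5 × 2 × 6 = 60
  Bearing fatigue crack: 6 × 9 × 3 = 162
  Spring leakage: 9 × 7 × 7 = 441
  Relay binding: 3 × 8 × 7 = 168
RPN > 165: Bushing fatigue crack (250), Gear tooth delamination (576), Impeller degraded (490), Spring leakage (441), Relay binding (168).
Sum: 250 + 576 + 490 + 441 + 168 = 1925.

1925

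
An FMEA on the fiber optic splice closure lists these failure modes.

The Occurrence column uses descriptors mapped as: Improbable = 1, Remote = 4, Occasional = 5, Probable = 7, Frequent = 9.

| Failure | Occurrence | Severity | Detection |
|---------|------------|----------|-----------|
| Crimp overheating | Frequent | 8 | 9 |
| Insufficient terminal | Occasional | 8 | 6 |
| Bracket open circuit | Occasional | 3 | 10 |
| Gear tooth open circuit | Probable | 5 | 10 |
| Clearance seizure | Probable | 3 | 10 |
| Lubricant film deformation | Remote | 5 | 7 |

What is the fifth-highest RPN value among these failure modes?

150

RPN = Severity × Occurrence × Detection:
  Crimp overheating: 8 × 9 × 9 = 648
  Insufficient terminal: 8 × 5 × 6 = 240
  Bracket open circuit: 3 × 5 × 10 = 150
  Gear tooth open circuit: 5 × 7 × 10 = 350
  Clearance seizure: 3 × 7 × 10 = 210
  Lubricant film deformation: 5 × 4 × 7 = 140
Sorted descending: 648, 350, 240, 210, 150, 140.
The fifth-highest RPN is 150 (Bracket open circuit).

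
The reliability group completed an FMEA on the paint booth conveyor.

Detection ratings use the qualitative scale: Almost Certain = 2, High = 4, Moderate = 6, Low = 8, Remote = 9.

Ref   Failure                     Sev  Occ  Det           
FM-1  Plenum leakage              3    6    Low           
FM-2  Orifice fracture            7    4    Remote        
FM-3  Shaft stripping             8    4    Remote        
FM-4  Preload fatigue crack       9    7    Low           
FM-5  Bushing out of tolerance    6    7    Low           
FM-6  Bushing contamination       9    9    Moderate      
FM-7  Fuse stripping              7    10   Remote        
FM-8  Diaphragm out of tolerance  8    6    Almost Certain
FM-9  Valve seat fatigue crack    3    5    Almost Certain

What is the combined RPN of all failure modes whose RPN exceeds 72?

RPN = Severity × Occurrence × Detection:
  FM-1: 3 × 6 × 8 = 144
  FM-2: 7 × 4 × 9 = 252
  FM-3: 8 × 4 × 9 = 288
  FM-4: 9 × 7 × 8 = 504
  FM-5: 6 × 7 × 8 = 336
  FM-6: 9 × 9 × 6 = 486
  FM-7: 7 × 10 × 9 = 630
  FM-8: 8 × 6 × 2 = 96
  FM-9: 3 × 5 × 2 = 30
RPN > 72: FM-1 (144), FM-2 (252), FM-3 (288), FM-4 (504), FM-5 (336), FM-6 (486), FM-7 (630), FM-8 (96).
Sum: 144 + 252 + 288 + 504 + 336 + 486 + 630 + 96 = 2736.

2736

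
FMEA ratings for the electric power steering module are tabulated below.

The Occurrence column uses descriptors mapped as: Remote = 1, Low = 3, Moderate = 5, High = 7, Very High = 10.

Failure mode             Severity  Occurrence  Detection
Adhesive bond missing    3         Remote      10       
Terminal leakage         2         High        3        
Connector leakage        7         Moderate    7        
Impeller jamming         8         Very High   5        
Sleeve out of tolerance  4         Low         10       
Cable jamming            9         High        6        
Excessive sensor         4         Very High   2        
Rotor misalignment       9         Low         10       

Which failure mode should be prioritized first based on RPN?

RPN = Severity × Occurrence × Detection:
  Adhesive bond missing: 3 × 1 × 10 = 30
  Terminal leakage: 2 × 7 × 3 = 42
  Connector leakage: 7 × 5 × 7 = 245
  Impeller jamming: 8 × 10 × 5 = 400
  Sleeve out of tolerance: 4 × 3 × 10 = 120
  Cable jamming: 9 × 7 × 6 = 378
  Excessive sensor: 4 × 10 × 2 = 80
  Rotor misalignment: 9 × 3 × 10 = 270
Highest RPN is 400 → Impeller jamming.

Impeller jamming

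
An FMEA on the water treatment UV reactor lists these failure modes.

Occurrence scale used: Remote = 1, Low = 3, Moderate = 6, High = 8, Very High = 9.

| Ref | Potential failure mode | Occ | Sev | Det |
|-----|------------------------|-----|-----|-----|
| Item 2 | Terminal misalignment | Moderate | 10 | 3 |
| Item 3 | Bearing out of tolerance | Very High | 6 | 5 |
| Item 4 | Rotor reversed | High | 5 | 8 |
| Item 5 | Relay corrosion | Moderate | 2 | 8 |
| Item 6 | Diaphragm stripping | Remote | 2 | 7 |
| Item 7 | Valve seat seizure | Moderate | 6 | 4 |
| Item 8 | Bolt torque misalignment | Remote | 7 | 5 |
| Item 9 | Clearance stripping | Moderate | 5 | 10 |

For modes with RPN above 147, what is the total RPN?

1070

RPN = Severity × Occurrence × Detection:
  Item 2: 10 × 6 × 3 = 180
  Item 3: 6 × 9 × 5 = 270
  Item 4: 5 × 8 × 8 = 320
  Item 5: 2 × 6 × 8 = 96
  Item 6: 2 × 1 × 7 = 14
  Item 7: 6 × 6 × 4 = 144
  Item 8: 7 × 1 × 5 = 35
  Item 9: 5 × 6 × 10 = 300
RPN > 147: Item 2 (180), Item 3 (270), Item 4 (320), Item 9 (300).
Sum: 180 + 270 + 320 + 300 = 1070.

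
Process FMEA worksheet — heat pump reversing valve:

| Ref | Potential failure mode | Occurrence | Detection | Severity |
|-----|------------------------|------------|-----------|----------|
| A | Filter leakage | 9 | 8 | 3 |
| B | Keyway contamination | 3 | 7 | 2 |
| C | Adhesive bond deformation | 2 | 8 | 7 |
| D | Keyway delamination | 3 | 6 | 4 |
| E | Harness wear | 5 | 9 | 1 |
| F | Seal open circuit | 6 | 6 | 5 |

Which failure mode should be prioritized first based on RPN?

RPN = Severity × Occurrence × Detection:
  A: 3 × 9 × 8 = 216
  B: 2 × 3 × 7 = 42
  C: 7 × 2 × 8 = 112
  D: 4 × 3 × 6 = 72
  E: 1 × 5 × 9 = 45
  F: 5 × 6 × 6 = 180
Highest RPN is 216 → A.

A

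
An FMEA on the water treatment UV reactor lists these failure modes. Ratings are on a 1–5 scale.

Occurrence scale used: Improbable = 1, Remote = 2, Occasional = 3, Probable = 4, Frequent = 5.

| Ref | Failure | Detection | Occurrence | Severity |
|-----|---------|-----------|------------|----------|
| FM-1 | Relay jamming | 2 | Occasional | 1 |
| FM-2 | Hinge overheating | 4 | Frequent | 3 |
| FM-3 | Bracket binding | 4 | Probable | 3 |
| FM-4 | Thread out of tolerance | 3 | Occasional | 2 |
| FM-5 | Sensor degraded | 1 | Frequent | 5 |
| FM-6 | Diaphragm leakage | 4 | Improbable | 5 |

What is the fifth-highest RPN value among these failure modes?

18

RPN = Severity × Occurrence × Detection:
  FM-1: 1 × 3 × 2 = 6
  FM-2: 3 × 5 × 4 = 60
  FM-3: 3 × 4 × 4 = 48
  FM-4: 2 × 3 × 3 = 18
  FM-5: 5 × 5 × 1 = 25
  FM-6: 5 × 1 × 4 = 20
Sorted descending: 60, 48, 25, 20, 18, 6.
The fifth-highest RPN is 18 (FM-4).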